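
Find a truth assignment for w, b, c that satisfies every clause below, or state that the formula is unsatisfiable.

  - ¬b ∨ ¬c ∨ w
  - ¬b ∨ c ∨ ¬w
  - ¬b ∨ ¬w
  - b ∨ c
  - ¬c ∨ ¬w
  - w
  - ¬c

UNSATISFIABLE

Case w = True:
  (¬b ∨ ¬w) forces b = False.
  (b ∨ c) forces c = True.
  Clause (¬c ∨ ¬w) is falsified — contradiction.
Case w = False:
  Clause (w) is falsified — contradiction.
Both cases fail, so the formula is unsatisfiable.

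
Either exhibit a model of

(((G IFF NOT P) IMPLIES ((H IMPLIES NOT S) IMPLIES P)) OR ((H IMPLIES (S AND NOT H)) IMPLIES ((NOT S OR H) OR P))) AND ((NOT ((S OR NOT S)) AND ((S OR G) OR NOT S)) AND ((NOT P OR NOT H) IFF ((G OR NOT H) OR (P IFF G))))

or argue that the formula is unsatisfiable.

The conjunct NOT ((S OR NOT S)) is unsatisfiable on its own:
  S=F: evaluates to False.
  S=T: evaluates to False.
So the whole conjunction is unsatisfiable.

UNSATISFIABLE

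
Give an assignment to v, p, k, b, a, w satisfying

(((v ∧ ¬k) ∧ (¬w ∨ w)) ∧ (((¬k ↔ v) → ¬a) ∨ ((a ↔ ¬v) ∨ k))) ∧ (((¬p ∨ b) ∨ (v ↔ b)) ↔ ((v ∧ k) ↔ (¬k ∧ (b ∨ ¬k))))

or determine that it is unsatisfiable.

v=T, p=T, k=F, b=F, a=F, w=T

  ((v ∧ ¬k) ∧ (¬w ∨ w)) ∧ (((¬k ↔ v) → ¬a) ∨ ((a ↔ ¬v) ∨ k)) = True
    (v ∧ ¬k) ∧ (¬w ∨ w) = True
      v ∧ ¬k = True
        ¬k = True
      ¬w ∨ w = True
        ¬w = False
    ((¬k ↔ v) → ¬a) ∨ ((a ↔ ¬v) ∨ k) = True
      (¬k ↔ v) → ¬a = True
        ¬k ↔ v = True
          ¬k = True
        ¬a = True
      (a ↔ ¬v) ∨ k = True
        a ↔ ¬v = True
          ¬v = False
  ((¬p ∨ b) ∨ (v ↔ b)) ↔ ((v ∧ k) ↔ (¬k ∧ (b ∨ ¬k))) = True
    (¬p ∨ b) ∨ (v ↔ b) = False
      ¬p ∨ b = False
        ¬p = False
      v ↔ b = False
    (v ∧ k) ↔ (¬k ∧ (b ∨ ¬k)) = False
      v ∧ k = False
      ¬k ∧ (b ∨ ¬k) = True
        ¬k = True
        b ∨ ¬k = True
          ¬k = True
Both conjuncts True, so the formula holds.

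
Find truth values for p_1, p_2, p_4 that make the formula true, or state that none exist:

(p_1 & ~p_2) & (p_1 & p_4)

p_1=T; p_2=F; p_4=T

  p_1 & ~p_2 = True
    ~p_2 = True
  p_1 & p_4 = True
Both conjuncts True, so the formula holds.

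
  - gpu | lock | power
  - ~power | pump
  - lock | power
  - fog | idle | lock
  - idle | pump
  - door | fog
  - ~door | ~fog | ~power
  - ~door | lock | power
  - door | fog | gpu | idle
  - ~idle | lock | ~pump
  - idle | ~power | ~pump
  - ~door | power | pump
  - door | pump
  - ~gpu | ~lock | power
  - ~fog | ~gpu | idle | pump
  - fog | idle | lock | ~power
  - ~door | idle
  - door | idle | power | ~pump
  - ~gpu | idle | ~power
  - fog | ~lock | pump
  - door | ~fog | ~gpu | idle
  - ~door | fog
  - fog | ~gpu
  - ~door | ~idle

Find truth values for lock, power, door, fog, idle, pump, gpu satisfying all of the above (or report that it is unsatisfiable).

lock: True; power: False; door: False; fog: True; idle: True; pump: True; gpu: False

Try lock = False:
  (lock | power) forces power = True.
  (~power | pump) forces pump = True.
  (~idle | lock | ~pump) forces idle = False.
  clause (idle | ~power | ~pump) is falsified — backtrack.
So lock = True.
Set power = False.
  then (~gpu | ~lock | power) forces gpu = False.
Set door = False.
  then (door | fog) forces fog = True.
  then (door | pump) forces pump = True.
  then (door | idle | power | ~pump) forces idle = True.
All clauses satisfied.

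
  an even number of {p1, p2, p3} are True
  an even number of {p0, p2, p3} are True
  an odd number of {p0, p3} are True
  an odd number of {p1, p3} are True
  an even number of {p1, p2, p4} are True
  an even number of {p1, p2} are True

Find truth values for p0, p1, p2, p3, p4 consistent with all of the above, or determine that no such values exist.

p0=T; p1=T; p2=T; p3=F; p4=F

{p1, p2, p3}: 2 true → even ✓
{p0, p2, p3}: 2 true → even ✓
{p0, p3}: 1 true → odd ✓
{p1, p3}: 1 true → odd ✓
{p1, p2, p4}: 2 true → even ✓
{p1, p2}: 2 true → even ✓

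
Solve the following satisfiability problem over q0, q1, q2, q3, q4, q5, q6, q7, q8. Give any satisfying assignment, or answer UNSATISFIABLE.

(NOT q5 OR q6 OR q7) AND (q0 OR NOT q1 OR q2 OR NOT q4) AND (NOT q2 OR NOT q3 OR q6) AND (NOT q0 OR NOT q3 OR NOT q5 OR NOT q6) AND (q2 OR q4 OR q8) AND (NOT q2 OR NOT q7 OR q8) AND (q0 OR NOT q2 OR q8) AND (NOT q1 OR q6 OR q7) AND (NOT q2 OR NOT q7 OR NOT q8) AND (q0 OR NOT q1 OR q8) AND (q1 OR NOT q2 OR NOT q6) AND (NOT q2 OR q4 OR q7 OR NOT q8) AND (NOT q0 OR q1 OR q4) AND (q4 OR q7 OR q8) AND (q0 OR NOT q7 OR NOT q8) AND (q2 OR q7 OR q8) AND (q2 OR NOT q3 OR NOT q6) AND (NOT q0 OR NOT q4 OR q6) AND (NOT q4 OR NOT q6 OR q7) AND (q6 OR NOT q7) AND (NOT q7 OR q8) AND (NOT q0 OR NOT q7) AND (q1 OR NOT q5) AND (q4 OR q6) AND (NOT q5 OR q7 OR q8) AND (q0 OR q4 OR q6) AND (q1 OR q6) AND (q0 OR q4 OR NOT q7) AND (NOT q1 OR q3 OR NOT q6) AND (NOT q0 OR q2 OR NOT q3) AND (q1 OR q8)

Set q0 = False.
Set q1 = False.
  then (q1 OR NOT q5) forces q5 = False.
  then (q1 OR q6) forces q6 = True.
  then (q1 OR q8) forces q8 = True.
  then (q1 OR NOT q2 OR NOT q6) forces q2 = False.
  then (q0 OR NOT q7 OR NOT q8) forces q7 = False.
  then (q2 OR NOT q3 OR NOT q6) forces q3 = False.
  then (NOT q4 OR NOT q6 OR q7) forces q4 = False.
All clauses satisfied.

q0 = False, q1 = False, q2 = False, q3 = False, q4 = False, q5 = False, q6 = True, q7 = False, q8 = True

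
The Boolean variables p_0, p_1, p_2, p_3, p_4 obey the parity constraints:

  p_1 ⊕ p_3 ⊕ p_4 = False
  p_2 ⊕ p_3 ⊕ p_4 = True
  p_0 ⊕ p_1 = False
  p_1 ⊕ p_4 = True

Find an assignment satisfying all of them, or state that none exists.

p_0: False, p_1: False, p_2: True, p_3: True, p_4: True

p_1 ⊕ p_3 ⊕ p_4 = F ⊕ T ⊕ T = False ✓
p_2 ⊕ p_3 ⊕ p_4 = T ⊕ T ⊕ T = True ✓
p_0 ⊕ p_1 = F ⊕ F = False ✓
p_1 ⊕ p_4 = F ⊕ T = True ✓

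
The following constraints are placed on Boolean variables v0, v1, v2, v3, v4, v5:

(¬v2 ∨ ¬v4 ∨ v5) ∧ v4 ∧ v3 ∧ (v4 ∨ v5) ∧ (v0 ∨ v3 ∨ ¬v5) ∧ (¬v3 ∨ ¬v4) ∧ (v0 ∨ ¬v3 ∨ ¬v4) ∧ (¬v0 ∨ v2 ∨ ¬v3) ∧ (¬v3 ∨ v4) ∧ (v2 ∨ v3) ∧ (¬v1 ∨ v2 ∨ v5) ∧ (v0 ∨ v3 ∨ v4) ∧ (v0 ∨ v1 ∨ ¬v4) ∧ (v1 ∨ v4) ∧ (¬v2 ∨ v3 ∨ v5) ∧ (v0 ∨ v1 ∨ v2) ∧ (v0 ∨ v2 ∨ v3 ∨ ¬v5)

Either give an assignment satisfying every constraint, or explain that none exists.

Case v3 = True:
  (v4) forces v4 = True.
  Clause (¬v3 ∨ ¬v4) is falsified — contradiction.
Case v3 = False:
  Clause (v3) is falsified — contradiction.
Both cases fail, so the formula is unsatisfiable.

No satisfying assignment exists.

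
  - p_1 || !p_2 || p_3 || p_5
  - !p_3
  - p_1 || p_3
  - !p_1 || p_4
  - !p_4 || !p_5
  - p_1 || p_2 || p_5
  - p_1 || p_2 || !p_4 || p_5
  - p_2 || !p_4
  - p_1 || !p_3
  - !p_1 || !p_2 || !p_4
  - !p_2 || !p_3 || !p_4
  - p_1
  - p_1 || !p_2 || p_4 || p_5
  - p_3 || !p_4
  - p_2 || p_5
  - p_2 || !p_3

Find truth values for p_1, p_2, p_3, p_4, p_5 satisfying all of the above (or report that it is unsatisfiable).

UNSATISFIABLE

Case p_1 = True:
  (!p_3) forces p_3 = False.
  (!p_1 || p_4) forces p_4 = True.
  Clause (p_3 || !p_4) is falsified — contradiction.
Case p_1 = False:
  Clause (p_1) is falsified — contradiction.
Both cases fail, so the formula is unsatisfiable.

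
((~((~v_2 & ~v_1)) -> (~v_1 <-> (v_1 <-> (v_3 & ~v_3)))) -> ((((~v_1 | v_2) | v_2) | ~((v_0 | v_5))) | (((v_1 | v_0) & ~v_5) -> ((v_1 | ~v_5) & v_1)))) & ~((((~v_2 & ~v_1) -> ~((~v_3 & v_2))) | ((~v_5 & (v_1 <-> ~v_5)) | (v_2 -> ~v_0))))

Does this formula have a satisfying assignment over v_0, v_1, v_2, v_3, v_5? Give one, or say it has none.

UNSATISFIABLE

The conjunct ~((((~v_2 & ~v_1) -> ~((~v_3 & v_2))) | ((~v_5 & (v_1 <-> ~v_5)) | (v_2 -> ~v_0)))) is unsatisfiable on its own:
  v_2 = True: this becomes ~((True | ((~v_5 & (v_1 <-> ~v_5)) | ~v_0))) = False.
  v_2 = False: this becomes ~((True | True)) = False.
So the whole conjunction is unsatisfiable.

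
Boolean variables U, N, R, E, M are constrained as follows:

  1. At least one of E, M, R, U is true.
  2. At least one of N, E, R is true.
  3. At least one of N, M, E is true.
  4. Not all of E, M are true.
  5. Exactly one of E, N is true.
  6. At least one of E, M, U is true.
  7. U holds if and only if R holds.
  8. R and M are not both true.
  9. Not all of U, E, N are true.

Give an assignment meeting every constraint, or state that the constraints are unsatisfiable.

U = True; N = True; R = True; E = False; M = False

  (1) {E, M, R, U}: 2 true — at least one ✓
  (2) {N, E, R}: 2 true — at least one ✓
  (3) {N, M, E}: 1 true — at least one ✓
  (4) {E, M}: 0/2 true — not all ✓
  (5) {E, N}: 1 true — exactly one ✓
  (6) {E, M, U}: 1 true — at least one ✓
  (7) U=T, R=T — same ✓
  (8) R=T, M=F — not both ✓
  (9) {U, E, N}: 2/3 true — not all ✓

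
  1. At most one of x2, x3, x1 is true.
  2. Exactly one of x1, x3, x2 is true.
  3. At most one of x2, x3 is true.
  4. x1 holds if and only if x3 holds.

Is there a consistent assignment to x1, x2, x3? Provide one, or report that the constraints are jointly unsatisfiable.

x1=F, x2=T, x3=F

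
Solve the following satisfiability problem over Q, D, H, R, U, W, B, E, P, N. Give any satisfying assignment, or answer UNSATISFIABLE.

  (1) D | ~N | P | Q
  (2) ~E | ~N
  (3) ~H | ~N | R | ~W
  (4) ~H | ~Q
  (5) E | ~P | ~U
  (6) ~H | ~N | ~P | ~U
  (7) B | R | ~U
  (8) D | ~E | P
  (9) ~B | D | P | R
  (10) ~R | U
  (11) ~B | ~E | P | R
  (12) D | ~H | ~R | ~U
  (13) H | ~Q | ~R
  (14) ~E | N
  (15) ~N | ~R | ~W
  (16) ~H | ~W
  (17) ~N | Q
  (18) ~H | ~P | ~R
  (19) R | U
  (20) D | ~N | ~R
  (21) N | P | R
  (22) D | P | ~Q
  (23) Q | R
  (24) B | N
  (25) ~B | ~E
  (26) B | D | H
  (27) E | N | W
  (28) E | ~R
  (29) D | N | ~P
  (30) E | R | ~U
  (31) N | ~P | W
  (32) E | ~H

Unsatisfiable — no assignment works.

Case E = True:
  (~E | ~N) forces N = False.
  Clause (~E | N) is falsified — contradiction.
Case E = False:
  (E | ~R) forces R = False.
  (R | U) forces U = True.
  Clause (E | R | ~U) is falsified — contradiction.
Both cases fail, so the formula is unsatisfiable.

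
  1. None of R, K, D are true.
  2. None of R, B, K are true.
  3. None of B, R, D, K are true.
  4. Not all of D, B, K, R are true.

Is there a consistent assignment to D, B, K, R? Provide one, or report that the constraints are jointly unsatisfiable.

D = False, B = False, K = False, R = False

  (1) {R, K, D}: 0 true — none ✓
  (2) {R, B, K}: 0 true — none ✓
  (3) {B, R, D, K}: 0 true — none ✓
  (4) {D, B, K, R}: 0/4 true — not all ✓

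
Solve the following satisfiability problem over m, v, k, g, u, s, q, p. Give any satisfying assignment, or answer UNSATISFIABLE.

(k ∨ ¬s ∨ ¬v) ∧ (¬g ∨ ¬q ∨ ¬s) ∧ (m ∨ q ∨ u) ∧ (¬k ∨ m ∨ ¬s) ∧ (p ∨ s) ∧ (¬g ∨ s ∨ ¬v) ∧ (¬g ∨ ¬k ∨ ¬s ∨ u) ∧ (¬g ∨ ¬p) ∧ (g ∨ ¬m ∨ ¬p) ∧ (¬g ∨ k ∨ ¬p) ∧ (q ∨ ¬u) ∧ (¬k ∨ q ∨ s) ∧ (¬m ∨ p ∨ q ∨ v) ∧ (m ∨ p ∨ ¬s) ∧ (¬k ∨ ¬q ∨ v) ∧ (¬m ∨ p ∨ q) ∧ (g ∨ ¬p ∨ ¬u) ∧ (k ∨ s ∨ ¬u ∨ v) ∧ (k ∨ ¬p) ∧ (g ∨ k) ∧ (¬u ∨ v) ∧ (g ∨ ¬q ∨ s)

m = True, v = True, k = True, g = False, u = True, s = True, q = True, p = False

Set m = True.
Set v = True.
Try k = False:
  (k ∨ ¬s ∨ ¬v) forces s = False.
  (p ∨ s) forces p = True.
  clause (k ∨ ¬p) is falsified — backtrack.
So k = True.
Set g = False.
  then (g ∨ ¬m ∨ ¬p) forces p = False.
  then (¬m ∨ p ∨ q) forces q = True.
  then (g ∨ ¬q ∨ s) forces s = True.
Set u = True.
All clauses satisfied.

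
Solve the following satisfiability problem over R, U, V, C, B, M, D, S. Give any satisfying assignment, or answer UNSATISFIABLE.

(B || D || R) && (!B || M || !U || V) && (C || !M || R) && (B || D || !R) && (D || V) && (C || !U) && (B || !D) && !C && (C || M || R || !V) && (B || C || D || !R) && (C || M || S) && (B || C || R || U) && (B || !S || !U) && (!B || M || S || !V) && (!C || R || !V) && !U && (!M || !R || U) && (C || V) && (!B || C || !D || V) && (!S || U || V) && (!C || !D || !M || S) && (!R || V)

Unit clause (!C) forces C = False.
Unit clause (!U) forces U = False.
In (C || V) only V is left, so V = True.
Try R = False:
  (C || !M || R) forces M = False.
  clause (C || M || R || !V) is falsified — backtrack.
So R = True.
  then (!M || !R || U) forces M = False.
  then (C || M || S) forces S = True.
Set B = True.
Set D = False.
All clauses satisfied.

R = True; U = False; V = True; C = False; B = True; M = False; D = False; S = True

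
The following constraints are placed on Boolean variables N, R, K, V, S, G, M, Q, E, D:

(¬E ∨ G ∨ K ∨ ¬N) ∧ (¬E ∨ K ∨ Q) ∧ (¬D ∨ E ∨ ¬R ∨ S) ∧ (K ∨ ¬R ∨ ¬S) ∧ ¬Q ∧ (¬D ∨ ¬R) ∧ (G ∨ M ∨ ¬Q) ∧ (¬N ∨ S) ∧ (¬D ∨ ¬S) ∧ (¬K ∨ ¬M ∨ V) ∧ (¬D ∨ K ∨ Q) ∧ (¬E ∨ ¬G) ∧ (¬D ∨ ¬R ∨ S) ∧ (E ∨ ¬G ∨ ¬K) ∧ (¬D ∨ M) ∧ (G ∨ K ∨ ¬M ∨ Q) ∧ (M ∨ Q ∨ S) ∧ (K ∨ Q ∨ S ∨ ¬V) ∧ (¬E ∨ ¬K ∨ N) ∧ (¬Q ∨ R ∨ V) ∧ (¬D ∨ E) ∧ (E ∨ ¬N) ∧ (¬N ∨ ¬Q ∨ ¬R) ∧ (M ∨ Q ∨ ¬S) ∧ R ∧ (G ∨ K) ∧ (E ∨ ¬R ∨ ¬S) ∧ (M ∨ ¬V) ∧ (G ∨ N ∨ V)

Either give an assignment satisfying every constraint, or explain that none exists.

N: False, R: True, K: True, V: True, S: False, G: False, M: True, Q: False, E: False, D: False

Unit clause (¬Q) forces Q = False.
Unit clause (R) forces R = True.
In (¬D ∨ ¬R) only ¬D is left, so D = False.
Set N = False.
Set K = True.
  then (¬E ∨ ¬K ∨ N) forces E = False.
  then (E ∨ ¬R ∨ ¬S) forces S = False.
  then (E ∨ ¬G ∨ ¬K) forces G = False.
  then (M ∨ Q ∨ S) forces M = True.
  then (G ∨ N ∨ V) forces V = True.
All clauses satisfied.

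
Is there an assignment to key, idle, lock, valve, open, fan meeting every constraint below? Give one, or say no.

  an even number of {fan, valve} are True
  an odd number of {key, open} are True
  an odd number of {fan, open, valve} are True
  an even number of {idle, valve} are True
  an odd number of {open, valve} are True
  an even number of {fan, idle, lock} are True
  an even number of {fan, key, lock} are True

key: False; idle: False; lock: False; valve: False; open: True; fan: False

{fan, valve}: 0 true → even ✓
{key, open}: 1 true → odd ✓
{fan, open, valve}: 1 true → odd ✓
{idle, valve}: 0 true → even ✓
{open, valve}: 1 true → odd ✓
{fan, idle, lock}: 0 true → even ✓
{fan, key, lock}: 0 true → even ✓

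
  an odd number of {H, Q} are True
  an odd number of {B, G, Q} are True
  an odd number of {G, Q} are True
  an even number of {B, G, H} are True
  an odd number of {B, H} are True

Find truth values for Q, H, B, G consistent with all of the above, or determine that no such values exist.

Q = False, H = True, B = False, G = True

{H, Q}: 1 true → odd ✓
{B, G, Q}: 1 true → odd ✓
{G, Q}: 1 true → odd ✓
{B, G, H}: 2 true → even ✓
{B, H}: 1 true → odd ✓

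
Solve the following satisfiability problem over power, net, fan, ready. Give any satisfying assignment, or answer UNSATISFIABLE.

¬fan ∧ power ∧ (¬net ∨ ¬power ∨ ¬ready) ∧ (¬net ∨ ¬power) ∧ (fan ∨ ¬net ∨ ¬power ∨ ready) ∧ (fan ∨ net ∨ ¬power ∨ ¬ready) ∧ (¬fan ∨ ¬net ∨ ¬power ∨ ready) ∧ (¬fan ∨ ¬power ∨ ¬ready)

Unit clause (¬fan) forces fan = False.
Unit clause (power) forces power = True.
In (¬net ∨ ¬power) only ¬net is left, so net = False.
In (fan ∨ net ∨ ¬power ∨ ¬ready) only ¬ready is left, so ready = False.
Check each clause:
  (¬fan): ¬fan holds.
  (power): power holds.
  (¬net ∨ ¬power ∨ ¬ready): ¬net holds.
  (¬net ∨ ¬power): ¬net holds.
  (fan ∨ ¬net ∨ ¬power ∨ ready): ¬net holds.
  (fan ∨ net ∨ ¬power ∨ ¬ready): ¬ready holds.
  (¬fan ∨ ¬net ∨ ¬power ∨ ready): ¬fan holds.
  (¬fan ∨ ¬power ∨ ¬ready): ¬fan holds.
All clauses satisfied.

power=T, net=F, fan=F, ready=F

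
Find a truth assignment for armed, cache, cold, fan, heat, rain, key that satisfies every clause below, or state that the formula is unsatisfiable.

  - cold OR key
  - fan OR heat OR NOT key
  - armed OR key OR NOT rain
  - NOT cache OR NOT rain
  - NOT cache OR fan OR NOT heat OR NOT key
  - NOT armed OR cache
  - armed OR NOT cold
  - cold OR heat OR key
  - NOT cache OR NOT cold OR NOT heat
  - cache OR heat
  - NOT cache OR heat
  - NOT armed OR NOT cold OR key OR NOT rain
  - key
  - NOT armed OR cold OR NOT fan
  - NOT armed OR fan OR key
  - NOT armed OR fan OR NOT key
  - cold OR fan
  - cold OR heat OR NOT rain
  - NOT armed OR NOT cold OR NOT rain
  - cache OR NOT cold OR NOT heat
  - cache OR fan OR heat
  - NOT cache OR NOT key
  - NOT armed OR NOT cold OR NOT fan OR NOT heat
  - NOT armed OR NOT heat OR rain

armed=F, cache=F, cold=F, fan=T, heat=T, rain=F, key=T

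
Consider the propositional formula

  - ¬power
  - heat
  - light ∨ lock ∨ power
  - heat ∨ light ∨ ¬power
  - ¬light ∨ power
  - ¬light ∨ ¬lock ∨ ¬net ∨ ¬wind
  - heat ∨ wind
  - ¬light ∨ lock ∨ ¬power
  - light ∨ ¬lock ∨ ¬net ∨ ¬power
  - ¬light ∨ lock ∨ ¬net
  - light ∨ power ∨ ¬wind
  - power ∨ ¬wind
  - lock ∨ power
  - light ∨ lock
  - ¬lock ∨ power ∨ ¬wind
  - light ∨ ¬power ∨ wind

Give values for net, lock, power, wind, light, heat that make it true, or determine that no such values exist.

net=F; lock=T; power=F; wind=F; light=F; heat=T

Unit clause (¬power) forces power = False.
Unit clause (heat) forces heat = True.
In (¬light ∨ power) only ¬light is left, so light = False.
In (light ∨ power ∨ ¬wind) only ¬wind is left, so wind = False.
In (lock ∨ power) only lock is left, so lock = True.
Set net = False.
All clauses satisfied.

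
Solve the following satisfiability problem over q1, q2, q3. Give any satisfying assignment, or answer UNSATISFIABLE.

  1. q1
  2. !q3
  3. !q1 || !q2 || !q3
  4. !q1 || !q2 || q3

Unit clause (q1) forces q1 = True.
Unit clause (!q3) forces q3 = False.
In (!q1 || !q2 || q3) only !q2 is left, so q2 = False.
Check each clause:
  (q1): q1 holds.
  (!q3): !q3 holds.
  (!q1 || !q2 || !q3): !q2 holds.
  (!q1 || !q2 || q3): !q2 holds.
All clauses satisfied.

q1 = True; q2 = False; q3 = False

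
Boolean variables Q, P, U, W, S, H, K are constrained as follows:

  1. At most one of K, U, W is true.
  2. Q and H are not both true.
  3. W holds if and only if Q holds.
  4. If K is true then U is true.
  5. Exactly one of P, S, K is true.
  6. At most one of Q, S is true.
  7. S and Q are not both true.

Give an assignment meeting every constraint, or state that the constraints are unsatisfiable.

Q: False; P: False; U: False; W: False; S: True; H: False; K: False

  (1) {K, U, W}: 0 true — at most one ✓
  (2) Q=F, H=F — not both ✓
  (3) W=F, Q=F — same ✓
  (4) K=F ⇒ U: vacuous ✓
  (5) {P, S, K}: 1 true — exactly one ✓
  (6) {Q, S}: 1 true — at most one ✓
  (7) S=T, Q=F — not both ✓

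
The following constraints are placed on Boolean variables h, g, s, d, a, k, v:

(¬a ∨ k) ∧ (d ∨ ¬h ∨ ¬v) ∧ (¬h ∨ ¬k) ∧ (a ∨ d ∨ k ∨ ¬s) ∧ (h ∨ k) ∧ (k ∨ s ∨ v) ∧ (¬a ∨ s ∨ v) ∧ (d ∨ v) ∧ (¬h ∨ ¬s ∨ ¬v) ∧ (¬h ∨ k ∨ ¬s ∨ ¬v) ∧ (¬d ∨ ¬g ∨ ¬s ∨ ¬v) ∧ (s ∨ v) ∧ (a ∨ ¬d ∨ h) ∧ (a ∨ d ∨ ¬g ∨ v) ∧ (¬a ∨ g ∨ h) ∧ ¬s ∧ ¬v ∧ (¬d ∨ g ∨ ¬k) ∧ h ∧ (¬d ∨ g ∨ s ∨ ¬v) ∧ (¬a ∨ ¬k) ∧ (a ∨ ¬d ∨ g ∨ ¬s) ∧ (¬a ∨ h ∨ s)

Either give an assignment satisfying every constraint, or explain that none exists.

Unsatisfiable

Case s = True:
  Clause (¬s) is falsified — contradiction.
Case s = False:
  (s ∨ v) forces v = True.
  Clause (¬v) is falsified — contradiction.
Both cases fail, so the formula is unsatisfiable.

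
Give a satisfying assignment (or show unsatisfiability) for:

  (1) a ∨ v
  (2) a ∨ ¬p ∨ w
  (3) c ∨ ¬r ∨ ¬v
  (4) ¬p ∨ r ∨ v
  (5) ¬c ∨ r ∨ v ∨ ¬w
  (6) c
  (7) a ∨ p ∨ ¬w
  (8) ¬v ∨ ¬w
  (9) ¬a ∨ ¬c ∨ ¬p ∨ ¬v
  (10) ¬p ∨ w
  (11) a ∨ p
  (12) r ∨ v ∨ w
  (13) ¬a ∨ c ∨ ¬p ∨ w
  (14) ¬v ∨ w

a = True, r = True, v = False, w = True, c = True, p = False

Unit clause (c) forces c = True.
Try a = False:
  (a ∨ v) forces v = True.
  (¬v ∨ ¬w) forces w = False.
  clause (¬v ∨ w) is falsified — backtrack.
So a = True.
Set r = True.
Try v = True:
  (¬v ∨ ¬w) forces w = False.
  clause (¬v ∨ w) is falsified — backtrack.
So v = False.
Set w = True.
Set p = False.
All clauses satisfied.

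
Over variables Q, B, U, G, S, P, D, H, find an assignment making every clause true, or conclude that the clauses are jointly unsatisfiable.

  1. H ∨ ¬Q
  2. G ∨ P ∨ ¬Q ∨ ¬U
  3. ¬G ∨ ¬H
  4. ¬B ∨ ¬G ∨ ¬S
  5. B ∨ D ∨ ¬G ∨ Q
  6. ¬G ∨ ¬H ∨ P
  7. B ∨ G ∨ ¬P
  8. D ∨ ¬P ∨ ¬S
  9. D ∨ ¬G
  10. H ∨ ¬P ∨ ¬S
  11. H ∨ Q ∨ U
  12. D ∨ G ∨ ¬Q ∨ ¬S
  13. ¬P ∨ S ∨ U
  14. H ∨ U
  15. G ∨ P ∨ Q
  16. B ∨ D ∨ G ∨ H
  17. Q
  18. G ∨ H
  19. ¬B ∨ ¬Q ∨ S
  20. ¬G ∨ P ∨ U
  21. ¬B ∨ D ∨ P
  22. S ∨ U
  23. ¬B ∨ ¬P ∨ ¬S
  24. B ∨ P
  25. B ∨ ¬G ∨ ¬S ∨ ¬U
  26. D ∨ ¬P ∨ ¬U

Q = True; B = True; U = False; G = False; S = True; P = False; D = True; H = True

Unit clause (Q) forces Q = True.
In (H ∨ ¬Q) only H is left, so H = True.
In (¬G ∨ ¬H) only ¬G is left, so G = False.
Set B = True.
  then (¬B ∨ ¬Q ∨ S) forces S = True.
  then (¬B ∨ ¬P ∨ ¬S) forces P = False.
  then (G ∨ P ∨ ¬Q ∨ ¬U) forces U = False.
  then (D ∨ G ∨ ¬Q ∨ ¬S) forces D = True.
All clauses satisfied.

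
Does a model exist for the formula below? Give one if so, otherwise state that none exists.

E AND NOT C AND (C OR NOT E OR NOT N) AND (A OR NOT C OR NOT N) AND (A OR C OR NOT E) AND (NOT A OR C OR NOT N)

Unit clause (E) forces E = True.
Unit clause (NOT C) forces C = False.
In (C OR NOT E OR NOT N) only NOT N is left, so N = False.
In (A OR C OR NOT E) only A is left, so A = True.
Check each clause:
  (E): E holds.
  (NOT C): NOT C holds.
  (C OR NOT E OR NOT N): NOT N holds.
  (A OR NOT C OR NOT N): A holds.
  (A OR C OR NOT E): A holds.
  (NOT A OR C OR NOT N): NOT N holds.
All clauses satisfied.

E = True; C = False; A = True; N = False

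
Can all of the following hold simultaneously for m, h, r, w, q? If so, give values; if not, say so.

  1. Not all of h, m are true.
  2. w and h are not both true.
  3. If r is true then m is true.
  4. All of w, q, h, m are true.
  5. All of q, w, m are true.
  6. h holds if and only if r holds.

UNSATISFIABLE

Case m = True:
  (1) with m=T forces h = False.
  Constraint (4) is violated (h=F) — contradiction.
Case m = False:
  Constraint (4) is violated (m=F) — contradiction.
Both cases fail — unsatisfiable.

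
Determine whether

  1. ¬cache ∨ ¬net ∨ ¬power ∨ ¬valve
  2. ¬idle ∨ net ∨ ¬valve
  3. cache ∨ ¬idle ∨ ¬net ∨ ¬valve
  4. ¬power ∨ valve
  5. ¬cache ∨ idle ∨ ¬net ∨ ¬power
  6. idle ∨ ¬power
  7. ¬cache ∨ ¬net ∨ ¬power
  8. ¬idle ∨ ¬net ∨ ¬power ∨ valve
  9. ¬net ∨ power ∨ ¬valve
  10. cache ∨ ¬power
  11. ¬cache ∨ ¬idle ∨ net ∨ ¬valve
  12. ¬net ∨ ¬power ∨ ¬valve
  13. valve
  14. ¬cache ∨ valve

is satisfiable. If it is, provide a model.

Unit clause (valve) forces valve = True.
Try power = True:
  (idle ∨ ¬power) forces idle = True.
  (¬idle ∨ net ∨ ¬valve) forces net = True.
  clause (¬net ∨ ¬power ∨ ¬valve) is falsified — backtrack.
So power = False.
  then (¬net ∨ power ∨ ¬valve) forces net = False.
  then (¬idle ∨ net ∨ ¬valve) forces idle = False.
Set cache = True.
All clauses satisfied.

power: False; cache: True; net: False; valve: True; idle: False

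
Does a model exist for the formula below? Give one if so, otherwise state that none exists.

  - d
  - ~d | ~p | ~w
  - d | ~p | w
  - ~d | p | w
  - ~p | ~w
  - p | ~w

Unit clause (d) forces d = True.
Try w = True:
  (~d | ~p | ~w) forces p = False.
  clause (p | ~w) is falsified — backtrack.
So w = False.
  then (~d | p | w) forces p = True.
All clauses satisfied.

w = False; d = True; p = True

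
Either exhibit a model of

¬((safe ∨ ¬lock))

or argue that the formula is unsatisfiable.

lock=T, safe=F

  ¬((safe ∨ ¬lock)) = True
    safe ∨ ¬lock = False
      ¬lock = False
The formula evaluates to True.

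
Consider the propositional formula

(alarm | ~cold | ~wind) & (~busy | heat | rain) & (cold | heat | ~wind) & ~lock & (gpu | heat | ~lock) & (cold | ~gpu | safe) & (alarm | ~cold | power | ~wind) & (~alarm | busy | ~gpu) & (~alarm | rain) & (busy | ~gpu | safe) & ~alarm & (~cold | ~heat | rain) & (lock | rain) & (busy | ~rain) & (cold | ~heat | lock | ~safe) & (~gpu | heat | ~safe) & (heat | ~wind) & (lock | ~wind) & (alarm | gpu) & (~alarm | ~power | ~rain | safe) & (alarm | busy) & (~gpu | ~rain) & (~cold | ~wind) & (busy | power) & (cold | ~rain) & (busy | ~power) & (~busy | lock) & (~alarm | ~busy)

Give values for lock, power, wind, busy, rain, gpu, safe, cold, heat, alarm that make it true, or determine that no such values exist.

No satisfying assignment exists.

Case lock = True:
  Clause (~lock) is falsified — contradiction.
Case lock = False:
  (~alarm) forces alarm = False.
  (lock | rain) forces rain = True.
  (busy | ~rain) forces busy = True.
  Clause (~busy | lock) is falsified — contradiction.
Both cases fail, so the formula is unsatisfiable.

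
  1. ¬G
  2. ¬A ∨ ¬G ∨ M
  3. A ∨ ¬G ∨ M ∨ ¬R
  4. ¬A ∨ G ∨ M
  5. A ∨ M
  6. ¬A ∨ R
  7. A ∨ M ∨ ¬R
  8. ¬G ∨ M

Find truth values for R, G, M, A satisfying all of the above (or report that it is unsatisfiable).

R = False, G = False, M = True, A = False

Unit clause (¬G) forces G = False.
Set R = False.
  then (¬A ∨ R) forces A = False.
  then (A ∨ M) forces M = True.
All clauses satisfied.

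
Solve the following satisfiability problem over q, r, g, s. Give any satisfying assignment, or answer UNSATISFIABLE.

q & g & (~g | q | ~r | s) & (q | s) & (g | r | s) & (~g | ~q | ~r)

q: True, r: False, g: True, s: True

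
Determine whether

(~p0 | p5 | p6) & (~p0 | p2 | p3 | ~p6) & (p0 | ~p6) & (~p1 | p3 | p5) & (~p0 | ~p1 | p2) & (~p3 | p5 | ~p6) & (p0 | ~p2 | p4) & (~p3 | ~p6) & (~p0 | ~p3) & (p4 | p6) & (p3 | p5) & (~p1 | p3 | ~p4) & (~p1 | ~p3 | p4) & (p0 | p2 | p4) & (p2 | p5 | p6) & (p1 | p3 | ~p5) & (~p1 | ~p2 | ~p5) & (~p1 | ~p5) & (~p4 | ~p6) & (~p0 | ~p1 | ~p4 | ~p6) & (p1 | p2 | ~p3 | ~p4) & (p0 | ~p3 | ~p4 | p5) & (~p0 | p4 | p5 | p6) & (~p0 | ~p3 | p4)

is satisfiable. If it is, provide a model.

p0=F, p1=F, p2=T, p3=T, p4=T, p5=T, p6=F

Try p0 = True:
  (~p0 | ~p3) forces p3 = False.
  (p3 | p5) forces p5 = True.
  (p1 | p3 | ~p5) forces p1 = True.
  clause (~p1 | ~p5) is falsified — backtrack.
So p0 = False.
  then (p0 | ~p6) forces p6 = False.
  then (p4 | p6) forces p4 = True.
Set p1 = False.
Set p2 = True.
Set p3 = True.
  then (p0 | ~p3 | ~p4 | p5) forces p5 = True.
All clauses satisfied.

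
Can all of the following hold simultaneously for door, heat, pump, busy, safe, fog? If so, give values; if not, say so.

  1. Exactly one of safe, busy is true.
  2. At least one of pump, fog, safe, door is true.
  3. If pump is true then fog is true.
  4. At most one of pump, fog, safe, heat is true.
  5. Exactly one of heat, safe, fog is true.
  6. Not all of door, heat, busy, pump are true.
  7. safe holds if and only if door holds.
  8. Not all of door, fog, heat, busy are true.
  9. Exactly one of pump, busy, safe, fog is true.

door: True, heat: False, pump: False, busy: False, safe: True, fog: False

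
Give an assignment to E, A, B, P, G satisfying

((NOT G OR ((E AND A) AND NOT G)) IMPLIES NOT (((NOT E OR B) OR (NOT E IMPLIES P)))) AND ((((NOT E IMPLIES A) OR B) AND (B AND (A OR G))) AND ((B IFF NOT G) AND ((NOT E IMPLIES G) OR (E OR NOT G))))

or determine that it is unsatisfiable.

No satisfying assignment exists.

Case B = True: the formula simplifies to NOT ((NOT G OR ((E AND A) AND NOT G))) AND ((A OR G) AND (NOT G AND ((NOT E IMPLIES G) OR (E OR NOT G)))).
  G = True: the conjunct NOT G is False.
  G = False: the conjunct NOT ((NOT G OR ((E AND A) AND NOT G))) becomes NOT ((True OR (E AND A))) = False.
Case B = False: the conjunct B is False.
Both cases fail — unsatisfiable.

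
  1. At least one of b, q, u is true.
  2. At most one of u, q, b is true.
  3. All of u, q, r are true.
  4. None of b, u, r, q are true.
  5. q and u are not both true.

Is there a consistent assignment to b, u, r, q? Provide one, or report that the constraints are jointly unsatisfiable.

Unsatisfiable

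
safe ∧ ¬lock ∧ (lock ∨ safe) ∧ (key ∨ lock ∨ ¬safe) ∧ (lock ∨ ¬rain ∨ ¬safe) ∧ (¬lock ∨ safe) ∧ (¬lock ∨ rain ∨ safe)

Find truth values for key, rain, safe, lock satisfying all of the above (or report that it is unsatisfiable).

Unit clause (safe) forces safe = True.
Unit clause (¬lock) forces lock = False.
In (key ∨ lock ∨ ¬safe) only key is left, so key = True.
In (lock ∨ ¬rain ∨ ¬safe) only ¬rain is left, so rain = False.
All clauses satisfied.

key: True, rain: False, safe: True, lock: False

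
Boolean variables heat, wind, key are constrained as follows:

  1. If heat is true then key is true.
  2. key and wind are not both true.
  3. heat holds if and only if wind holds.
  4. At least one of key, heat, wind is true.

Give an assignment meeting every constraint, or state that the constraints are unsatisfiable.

heat = False, wind = False, key = True

  (1) heat=F ⇒ key: vacuous ✓
  (2) key=T, wind=F — not both ✓
  (3) heat=F, wind=F — same ✓
  (4) {key, heat, wind}: 1 true — at least one ✓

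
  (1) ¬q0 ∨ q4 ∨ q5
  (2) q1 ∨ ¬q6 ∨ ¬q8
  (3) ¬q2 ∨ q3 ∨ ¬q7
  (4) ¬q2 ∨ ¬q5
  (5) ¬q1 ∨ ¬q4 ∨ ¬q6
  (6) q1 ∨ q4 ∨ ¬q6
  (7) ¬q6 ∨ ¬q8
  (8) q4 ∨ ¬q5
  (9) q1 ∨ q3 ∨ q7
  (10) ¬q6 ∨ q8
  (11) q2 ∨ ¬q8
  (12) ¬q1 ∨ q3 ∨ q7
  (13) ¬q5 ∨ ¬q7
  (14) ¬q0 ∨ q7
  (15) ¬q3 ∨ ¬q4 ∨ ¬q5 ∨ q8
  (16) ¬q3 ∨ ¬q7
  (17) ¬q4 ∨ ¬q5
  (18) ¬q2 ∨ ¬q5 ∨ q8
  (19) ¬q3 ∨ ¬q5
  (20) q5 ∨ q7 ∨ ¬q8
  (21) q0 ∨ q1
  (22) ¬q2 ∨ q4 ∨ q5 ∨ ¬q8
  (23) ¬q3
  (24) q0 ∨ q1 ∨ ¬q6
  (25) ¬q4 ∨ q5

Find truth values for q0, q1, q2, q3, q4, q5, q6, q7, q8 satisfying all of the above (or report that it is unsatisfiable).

q0=F, q1=T, q2=F, q3=F, q4=F, q5=F, q6=F, q7=T, q8=F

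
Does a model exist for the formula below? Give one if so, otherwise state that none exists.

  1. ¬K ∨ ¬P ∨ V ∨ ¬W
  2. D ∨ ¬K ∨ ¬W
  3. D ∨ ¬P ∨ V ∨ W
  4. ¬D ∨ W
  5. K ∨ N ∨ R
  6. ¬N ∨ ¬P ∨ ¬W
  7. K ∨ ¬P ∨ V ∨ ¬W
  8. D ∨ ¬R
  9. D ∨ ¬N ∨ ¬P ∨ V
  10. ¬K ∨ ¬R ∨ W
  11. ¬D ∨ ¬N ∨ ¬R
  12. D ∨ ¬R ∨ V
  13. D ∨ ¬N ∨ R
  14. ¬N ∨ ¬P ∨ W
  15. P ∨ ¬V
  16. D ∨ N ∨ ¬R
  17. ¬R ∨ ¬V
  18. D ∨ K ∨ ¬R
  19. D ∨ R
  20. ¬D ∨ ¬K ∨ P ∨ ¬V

Set W = True.
Set R = False.
  then (D ∨ R) forces D = True.
Set K = True.
Set N = True.
  then (¬N ∨ ¬P ∨ ¬W) forces P = False.
  then (P ∨ ¬V) forces V = False.
All clauses satisfied.

W = True; R = False; K = True; N = True; P = False; D = True; V = False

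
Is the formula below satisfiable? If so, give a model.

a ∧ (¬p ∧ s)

s: True, p: False, a: True

  ¬p ∧ s = True
    ¬p = True
Both conjuncts True, so the formula holds.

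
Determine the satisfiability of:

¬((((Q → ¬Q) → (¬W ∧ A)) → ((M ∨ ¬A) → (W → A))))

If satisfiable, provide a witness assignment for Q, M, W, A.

Q=T, M=T, W=T, A=F

  ¬((((Q → ¬Q) → (¬W ∧ A)) → ((M ∨ ¬A) → (W → A)))) = True
    ((Q → ¬Q) → (¬W ∧ A)) → ((M ∨ ¬A) → (W → A)) = False
      (Q → ¬Q) → (¬W ∧ A) = True
        Q → ¬Q = False
          ¬Q = False
        ¬W ∧ A = False
          ¬W = False
      (M ∨ ¬A) → (W → A) = False
        M ∨ ¬A = True
          ¬A = True
        W → A = False
The formula evaluates to True.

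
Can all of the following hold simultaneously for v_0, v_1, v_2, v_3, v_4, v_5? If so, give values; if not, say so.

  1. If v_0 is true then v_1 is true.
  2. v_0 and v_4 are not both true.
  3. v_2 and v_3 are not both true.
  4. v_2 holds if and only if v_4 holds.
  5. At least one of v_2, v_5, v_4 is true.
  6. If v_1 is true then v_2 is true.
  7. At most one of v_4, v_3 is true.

v_0 = False, v_1 = True, v_2 = True, v_3 = False, v_4 = True, v_5 = True

  (1) v_0=F ⇒ v_1: vacuous ✓
  (2) v_0=F, v_4=T — not both ✓
  (3) v_2=T, v_3=F — not both ✓
  (4) v_2=T, v_4=T — same ✓
  (5) {v_2, v_5, v_4}: 3 true — at least one ✓
  (6) v_1=T ⇒ v_2: T ✓
  (7) {v_4, v_3}: 1 true — at most one ✓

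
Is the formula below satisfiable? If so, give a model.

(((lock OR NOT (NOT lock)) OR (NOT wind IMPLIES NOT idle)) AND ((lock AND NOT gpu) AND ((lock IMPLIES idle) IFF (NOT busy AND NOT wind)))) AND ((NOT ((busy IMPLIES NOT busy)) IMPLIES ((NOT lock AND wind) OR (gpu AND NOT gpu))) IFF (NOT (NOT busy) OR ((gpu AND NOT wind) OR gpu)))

Case lock = True: the formula simplifies to (NOT gpu AND (idle IFF (NOT busy AND NOT wind))) AND ((NOT ((busy IMPLIES NOT busy)) IMPLIES (gpu AND NOT gpu)) IFF (NOT (NOT busy) OR ((gpu AND NOT wind) OR gpu))).
  gpu = True: the conjunct NOT gpu is False.
  gpu = False: simplifies to (idle IFF (NOT busy AND NOT wind)) AND ((busy IMPLIES NOT busy) IFF NOT (NOT busy)).
    busy = True: the conjunct (busy IMPLIES NOT busy) IFF NOT (NOT busy) becomes (True IMPLIES False) IFF NOT False = False.
    busy = False: the conjunct (busy IMPLIES NOT busy) IFF NOT (NOT busy) becomes (False IMPLIES True) IFF NOT True = False.
Case lock = False: the conjunct lock is False.
Both cases fail — unsatisfiable.

Unsatisfiable — no assignment works.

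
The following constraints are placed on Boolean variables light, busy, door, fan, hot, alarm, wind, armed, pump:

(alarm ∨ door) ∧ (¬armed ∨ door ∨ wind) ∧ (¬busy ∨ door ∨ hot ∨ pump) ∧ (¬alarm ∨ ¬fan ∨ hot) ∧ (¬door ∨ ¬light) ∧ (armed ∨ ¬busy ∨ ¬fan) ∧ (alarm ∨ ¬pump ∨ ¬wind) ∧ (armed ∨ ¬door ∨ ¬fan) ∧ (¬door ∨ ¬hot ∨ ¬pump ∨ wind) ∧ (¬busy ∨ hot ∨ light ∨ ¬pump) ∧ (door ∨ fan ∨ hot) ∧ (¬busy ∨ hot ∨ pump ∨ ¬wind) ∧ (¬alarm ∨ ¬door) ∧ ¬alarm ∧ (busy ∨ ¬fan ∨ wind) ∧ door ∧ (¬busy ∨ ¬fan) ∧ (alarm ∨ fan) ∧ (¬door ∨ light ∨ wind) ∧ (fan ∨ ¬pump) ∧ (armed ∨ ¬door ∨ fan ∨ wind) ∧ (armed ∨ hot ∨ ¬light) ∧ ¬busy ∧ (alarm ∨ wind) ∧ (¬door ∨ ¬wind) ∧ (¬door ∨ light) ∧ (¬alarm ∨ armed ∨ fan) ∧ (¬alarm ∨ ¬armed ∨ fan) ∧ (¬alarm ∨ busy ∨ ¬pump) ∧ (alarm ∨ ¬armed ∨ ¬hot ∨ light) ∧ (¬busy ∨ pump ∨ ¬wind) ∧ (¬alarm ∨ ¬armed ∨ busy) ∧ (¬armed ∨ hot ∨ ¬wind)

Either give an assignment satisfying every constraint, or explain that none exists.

No satisfying assignment exists.

Case door = True:
  (¬door ∨ ¬light) forces light = False.
  Clause (¬door ∨ light) is falsified — contradiction.
Case door = False:
  Clause (door) is falsified — contradiction.
Both cases fail, so the formula is unsatisfiable.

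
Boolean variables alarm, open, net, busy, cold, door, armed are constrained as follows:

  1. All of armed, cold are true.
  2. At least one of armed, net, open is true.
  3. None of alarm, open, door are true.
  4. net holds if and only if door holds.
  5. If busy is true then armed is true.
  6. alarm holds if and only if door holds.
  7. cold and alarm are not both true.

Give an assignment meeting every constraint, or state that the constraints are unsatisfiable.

alarm=F, open=F, net=F, busy=F, cold=T, door=F, armed=T

  (1) {armed, cold}: all 2 true ✓
  (2) {armed, net, open}: 1 true — at least one ✓
  (3) {alarm, open, door}: 0 true — none ✓
  (4) net=F, door=F — same ✓
  (5) busy=F ⇒ armed: vacuous ✓
  (6) alarm=F, door=F — same ✓
  (7) cold=T, alarm=F — not both ✓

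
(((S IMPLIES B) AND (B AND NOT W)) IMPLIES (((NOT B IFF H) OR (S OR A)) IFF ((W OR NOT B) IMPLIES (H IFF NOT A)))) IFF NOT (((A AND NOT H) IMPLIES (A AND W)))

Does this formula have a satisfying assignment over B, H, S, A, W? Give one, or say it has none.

B=F; H=F; S=F; A=T; W=F

  (((S IMPLIES B) AND (B AND NOT W)) IMPLIES (((NOT B IFF H) OR (S OR A)) IFF ((W OR NOT B) IMPLIES (H IFF NOT A)))) IFF NOT (((A AND NOT H) IMPLIES (A AND W))) = True
    ((S IMPLIES B) AND (B AND NOT W)) IMPLIES (((NOT B IFF H) OR (S OR A)) IFF ((W OR NOT B) IMPLIES (H IFF NOT A))) = True
      (S IMPLIES B) AND (B AND NOT W) = False
        S IMPLIES B = True
        B AND NOT W = False
          NOT W = True
      ((NOT B IFF H) OR (S OR A)) IFF ((W OR NOT B) IMPLIES (H IFF NOT A)) = True
        (NOT B IFF H) OR (S OR A) = True
          NOT B IFF H = False
            NOT B = True
          S OR A = True
        (W OR NOT B) IMPLIES (H IFF NOT A) = True
          W OR NOT B = True
            NOT B = True
          H IFF NOT A = True
            NOT A = False
    NOT (((A AND NOT H) IMPLIES (A AND W))) = True
      (A AND NOT H) IMPLIES (A AND W) = False
        A AND NOT H = True
          NOT H = True
        A AND W = False
The formula evaluates to True.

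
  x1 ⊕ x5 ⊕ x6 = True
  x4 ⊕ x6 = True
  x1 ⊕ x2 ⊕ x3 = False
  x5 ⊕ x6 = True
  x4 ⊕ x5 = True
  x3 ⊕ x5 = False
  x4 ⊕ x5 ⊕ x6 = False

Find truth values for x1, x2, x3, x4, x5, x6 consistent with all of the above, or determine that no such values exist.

The formula is unsatisfiable.

Adding constraints 2, 4, 5 mod 2: every variable appears an even number of times on the left, so the left side is 0.
But the right sides sum to 1 (mod 2). 0 ≠ 1 — the system is inconsistent.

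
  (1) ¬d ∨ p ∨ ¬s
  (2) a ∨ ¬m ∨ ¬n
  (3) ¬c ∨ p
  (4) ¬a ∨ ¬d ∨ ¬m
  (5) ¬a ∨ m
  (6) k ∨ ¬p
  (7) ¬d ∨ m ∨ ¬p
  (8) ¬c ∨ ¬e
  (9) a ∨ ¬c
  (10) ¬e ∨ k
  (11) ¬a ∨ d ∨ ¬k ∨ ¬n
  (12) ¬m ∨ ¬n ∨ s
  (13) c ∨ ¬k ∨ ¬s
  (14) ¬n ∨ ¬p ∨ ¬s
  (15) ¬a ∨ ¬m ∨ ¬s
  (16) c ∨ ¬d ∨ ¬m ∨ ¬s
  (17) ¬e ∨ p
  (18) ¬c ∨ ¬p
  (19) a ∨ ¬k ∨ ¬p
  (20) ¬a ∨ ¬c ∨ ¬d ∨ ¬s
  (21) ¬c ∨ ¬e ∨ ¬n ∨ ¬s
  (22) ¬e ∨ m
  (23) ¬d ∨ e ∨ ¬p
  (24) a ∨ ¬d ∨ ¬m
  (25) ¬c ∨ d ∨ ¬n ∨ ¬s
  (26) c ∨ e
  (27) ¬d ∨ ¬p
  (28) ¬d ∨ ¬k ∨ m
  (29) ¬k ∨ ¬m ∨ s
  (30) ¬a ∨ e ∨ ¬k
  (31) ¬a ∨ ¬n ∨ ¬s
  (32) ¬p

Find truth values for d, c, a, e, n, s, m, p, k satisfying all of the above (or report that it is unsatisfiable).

Unsatisfiable — no assignment works.

Case p = True:
  Clause (¬p) is falsified — contradiction.
Case p = False:
  (¬c ∨ p) forces c = False.
  (¬e ∨ p) forces e = False.
  Clause (c ∨ e) is falsified — contradiction.
Both cases fail, so the formula is unsatisfiable.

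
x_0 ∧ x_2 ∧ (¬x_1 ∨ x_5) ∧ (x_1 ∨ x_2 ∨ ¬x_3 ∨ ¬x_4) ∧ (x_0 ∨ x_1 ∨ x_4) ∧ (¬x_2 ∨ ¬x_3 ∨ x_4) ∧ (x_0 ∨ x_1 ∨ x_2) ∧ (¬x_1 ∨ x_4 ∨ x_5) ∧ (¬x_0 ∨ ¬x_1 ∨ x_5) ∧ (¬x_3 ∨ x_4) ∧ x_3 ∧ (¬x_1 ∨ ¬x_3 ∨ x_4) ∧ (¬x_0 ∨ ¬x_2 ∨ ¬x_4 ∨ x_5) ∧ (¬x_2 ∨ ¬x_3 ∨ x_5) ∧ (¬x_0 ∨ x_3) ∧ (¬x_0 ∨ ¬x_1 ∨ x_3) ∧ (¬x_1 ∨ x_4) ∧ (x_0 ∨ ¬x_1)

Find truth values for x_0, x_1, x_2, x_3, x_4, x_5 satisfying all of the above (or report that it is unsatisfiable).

Unit clause (x_0) forces x_0 = True.
Unit clause (x_2) forces x_2 = True.
Unit clause (x_3) forces x_3 = True.
In (¬x_2 ∨ ¬x_3 ∨ x_5) only x_5 is left, so x_5 = True.
In (¬x_2 ∨ ¬x_3 ∨ x_4) only x_4 is left, so x_4 = True.
Set x_1 = True.
All clauses satisfied.

x_0 = True; x_1 = True; x_2 = True; x_3 = True; x_4 = True; x_5 = True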